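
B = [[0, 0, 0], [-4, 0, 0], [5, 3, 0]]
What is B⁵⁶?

B is strictly triangular, hence nilpotent: B³ = 0, so B⁵⁶ = 0.

[[0, 0, 0], [0, 0, 0], [0, 0, 0]]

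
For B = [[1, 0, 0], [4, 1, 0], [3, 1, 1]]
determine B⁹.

B = I + N where N = [[0, 0, 0], [4, 0, 0], [3, 1, 0]] is strictly lower-triangular, so N³ = 0.
(I + N)⁹ = I + 9·N + 36·N² = [[1, 0, 0], [36, 1, 0], [171, 9, 1]].

[[1, 0, 0], [36, 1, 0], [171, 9, 1]]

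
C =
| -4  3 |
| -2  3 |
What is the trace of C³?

C² = [[10, -3], [2, 3]]
C³ = [[-34, 21], [-14, 15]]

-19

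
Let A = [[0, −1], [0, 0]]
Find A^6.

A is strictly triangular, hence nilpotent: A^2 = 0, so A^6 = 0.

[[0, 0], [0, 0]]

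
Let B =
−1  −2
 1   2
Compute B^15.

[[−1, −2], [1, 2]]

B² = B (a projection; rank 1, trace 1), so B^15 = B.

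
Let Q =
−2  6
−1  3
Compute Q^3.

[[−2, 6], [−1, 3]]

Q² = Q (a projection; rank 1, trace 1), so Q^3 = Q.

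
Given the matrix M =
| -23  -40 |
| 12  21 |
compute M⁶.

[[4369, 7280], [-2184, -3639]]

tr M = -2 and det M = -3, so the characteristic polynomial is λ² − (-2)λ + (-3) with roots 1 and -3.
Eigenvectors give P = [[-5, -2], [3, 1]] with P⁻¹ = [[1, 2], [-3, -5]], and M = P·diag(1, -3)·P⁻¹.
Then M⁶ = P·diag(1, 729)·P⁻¹ = [[-5, -1458], [3, 729]] · [[1, 2], [-3, -5]] = [[4369, 7280], [-2184, -3639]].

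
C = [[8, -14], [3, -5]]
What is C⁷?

tr C = 3 and det C = 2, so the characteristic polynomial is λ² − (3)λ + (2) with roots 1 and 2.
Eigenvectors give P = [[2, 7], [1, 3]] with P⁻¹ = [[-3, 7], [1, -2]], and C = P·diag(1, 2)·P⁻¹.
Then C⁷ = P·diag(1, 128)·P⁻¹ = [[2, 896], [1, 384]] · [[-3, 7], [1, -2]] = [[890, -1778], [381, -761]].

[[890, -1778], [381, -761]]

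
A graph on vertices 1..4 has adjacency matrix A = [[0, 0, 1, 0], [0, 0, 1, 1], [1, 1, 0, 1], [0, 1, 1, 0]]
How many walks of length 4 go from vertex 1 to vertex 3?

2

The number of length-4 walks from vertex 1 to vertex 3 is entry (1,3) of A⁴, where A is the adjacency matrix.
A² = [[1, 1, 0, 1], [1, 2, 1, 1], [0, 1, 3, 1], [1, 1, 1, 2]]
A³ = [[0, 1, 3, 1], [1, 2, 4, 3], [3, 4, 2, 4], [1, 3, 4, 2]]
A⁴ = [[3, 4, 2, 4], [4, 7, 6, 6], [2, 6, 11, 6], [4, 6, 6, 7]]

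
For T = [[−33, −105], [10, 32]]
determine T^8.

tr T = −1 and det T = −6, so the characteristic polynomial is λ² − (−1)λ + (−6) with roots 2 and −3.
Eigenvectors give P = [[−3, −7], [1, 2]] with P⁻¹ = [[2, 7], [−1, −3]], and T = P·diag(2, −3)·P⁻¹.
Then T^8 = P·diag(256, 6561)·P⁻¹ = [[−768, −45927], [256, 13122]] · [[2, 7], [−1, −3]] = [[44391, 132405], [−12610, −37574]].

[[44391, 132405], [−12610, −37574]]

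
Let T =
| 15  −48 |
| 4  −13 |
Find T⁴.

tr T = 2 and det T = −3, so the characteristic polynomial is λ² − (2)λ + (−3) with roots −1 and 3.
Eigenvectors give P = [[3, −4], [1, −1]] with P⁻¹ = [[−1, 4], [−1, 3]], and T = P·diag(−1, 3)·P⁻¹.
Then T⁴ = P·diag(1, 81)·P⁻¹ = [[3, −324], [1, −81]] · [[−1, 4], [−1, 3]] = [[321, −960], [80, −239]].

[[321, −960], [80, −239]]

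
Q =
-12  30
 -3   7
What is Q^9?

tr Q = -5 and det Q = 6, so the characteristic polynomial is λ² − (-5)λ + (6) with roots -2 and -3.
Eigenvectors give P = [[3, 10], [1, 3]] with P⁻¹ = [[-3, 10], [1, -3]], and Q = P·diag(-2, -3)·P⁻¹.
Then Q^9 = P·diag(-512, -19683)·P⁻¹ = [[-1536, -196830], [-512, -59049]] · [[-3, 10], [1, -3]] = [[-192222, 575130], [-57513, 172027]].

[[-192222, 575130], [-57513, 172027]]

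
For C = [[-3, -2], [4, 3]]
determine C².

[[1, 0], [0, 1]]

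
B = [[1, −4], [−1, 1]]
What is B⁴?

[[41, −80], [−20, 41]]

B² = [[5, −8], [−2, 5]]
B³ = [[13, −28], [−7, 13]]
B⁴ = [[41, −80], [−20, 41]]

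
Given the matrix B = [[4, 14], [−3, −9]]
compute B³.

tr B = −5 and det B = 6, so the characteristic polynomial is λ² − (−5)λ + (6) with roots −3 and −2.
Eigenvectors give P = [[−2, 7], [1, −3]] with P⁻¹ = [[3, 7], [1, 2]], and B = P·diag(−3, −2)·P⁻¹.
Then B³ = P·diag(−27, −8)·P⁻¹ = [[54, −56], [−27, 24]] · [[3, 7], [1, 2]] = [[106, 266], [−57, −141]].

[[106, 266], [−57, −141]]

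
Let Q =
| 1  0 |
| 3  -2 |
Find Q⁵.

tr Q = -1 and det Q = -2, so the characteristic polynomial is λ² − (-1)λ + (-2) with roots -2 and 1.
Eigenvectors give P = [[0, 1], [-1, 1]] with P⁻¹ = [[1, -1], [1, 0]], and Q = P·diag(-2, 1)·P⁻¹.
Then Q⁵ = P·diag(-32, 1)·P⁻¹ = [[0, 1], [32, 1]] · [[1, -1], [1, 0]] = [[1, 0], [33, -32]].

[[1, 0], [33, -32]]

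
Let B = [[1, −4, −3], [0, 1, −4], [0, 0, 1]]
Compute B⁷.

[[1, −28, 315], [0, 1, −28], [0, 0, 1]]

B = I + N where N = [[0, −4, −3], [0, 0, −4], [0, 0, 0]] is strictly upper-triangular, so N³ = 0.
(I + N)⁷ = I + 7·N + 21·N² = [[1, −28, 315], [0, 1, −28], [0, 0, 1]].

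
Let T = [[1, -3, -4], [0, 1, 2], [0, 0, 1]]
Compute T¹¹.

[[1, -33, -374], [0, 1, 22], [0, 0, 1]]

T = I + N where N = [[0, -3, -4], [0, 0, 2], [0, 0, 0]] is strictly upper-triangular, so N³ = 0.
(I + N)¹¹ = I + 11·N + 55·N² = [[1, -33, -374], [0, 1, 22], [0, 0, 1]].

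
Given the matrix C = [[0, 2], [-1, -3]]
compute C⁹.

[[510, 1022], [-511, -1023]]

tr C = -3 and det C = 2, so the characteristic polynomial is λ² − (-3)λ + (2) with roots -1 and -2.
Eigenvectors give P = [[2, -1], [-1, 1]] with P⁻¹ = [[1, 1], [1, 2]], and C = P·diag(-1, -2)·P⁻¹.
Then C⁹ = P·diag(-1, -512)·P⁻¹ = [[-2, 512], [1, -512]] · [[1, 1], [1, 2]] = [[510, 1022], [-511, -1023]].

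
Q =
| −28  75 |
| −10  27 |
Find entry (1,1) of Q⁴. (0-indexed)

tr Q = −1 and det Q = −6, so the characteristic polynomial is λ² − (−1)λ + (−6) with roots −3 and 2.
Eigenvectors give P = [[3, −5], [1, −2]] with P⁻¹ = [[2, −5], [1, −3]], and Q = P·diag(−3, 2)·P⁻¹.
Then Q⁴ = P·diag(81, 16)·P⁻¹ = [[243, −80], [81, −32]] · [[2, −5], [1, −3]] = [[406, −975], [130, −309]].

−309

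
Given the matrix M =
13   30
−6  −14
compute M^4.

tr M = −1 and det M = −2, so the characteristic polynomial is λ² − (−1)λ + (−2) with roots −2 and 1.
Eigenvectors give P = [[−2, 5], [1, −2]] with P⁻¹ = [[2, 5], [1, 2]], and M = P·diag(−2, 1)·P⁻¹.
Then M^4 = P·diag(16, 1)·P⁻¹ = [[−32, 5], [16, −2]] · [[2, 5], [1, 2]] = [[−59, −150], [30, 76]].

[[−59, −150], [30, 76]]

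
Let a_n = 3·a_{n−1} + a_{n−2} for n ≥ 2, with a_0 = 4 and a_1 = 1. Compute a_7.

2629

With companion matrix B = [[3, 1], [1, 0]], [a_n, a_{n−1}]ᵀ = B·[a_{n−1}, a_{n−2}]ᵀ, so [a_7, a_6]ᵀ = B⁶·[a_1, a_0]ᵀ.
B⁶ = [[1189, 360], [360, 109]], giving [a_7, a_6]ᵀ = [[2629], [796]].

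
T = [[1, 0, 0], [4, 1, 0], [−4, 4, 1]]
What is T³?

T = I + N where N = [[0, 0, 0], [4, 0, 0], [−4, 4, 0]] is strictly lower-triangular, so N³ = 0.
(I + N)³ = I + 3·N + 3·N² = [[1, 0, 0], [12, 1, 0], [36, 12, 1]].

[[1, 0, 0], [12, 1, 0], [36, 12, 1]]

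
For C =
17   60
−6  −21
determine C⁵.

tr C = −4 and det C = 3, so the characteristic polynomial is λ² − (−4)λ + (3) with roots −1 and −3.
Eigenvectors give P = [[10, −3], [−3, 1]] with P⁻¹ = [[1, 3], [3, 10]], and C = P·diag(−1, −3)·P⁻¹.
Then C⁵ = P·diag(−1, −243)·P⁻¹ = [[−10, 729], [3, −243]] · [[1, 3], [3, 10]] = [[2177, 7260], [−726, −2421]].

[[2177, 7260], [−726, −2421]]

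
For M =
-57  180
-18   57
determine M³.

[[-513, 1620], [-162, 513]]

tr M = 0 and det M = -9, so the characteristic polynomial is λ² − (0)λ + (-9) with roots -3 and 3.
Eigenvectors give P = [[-10, -3], [-3, -1]] with P⁻¹ = [[-1, 3], [3, -10]], and M = P·diag(-3, 3)·P⁻¹.
Then M³ = P·diag(-27, 27)·P⁻¹ = [[270, -81], [81, -27]] · [[-1, 3], [3, -10]] = [[-513, 1620], [-162, 513]].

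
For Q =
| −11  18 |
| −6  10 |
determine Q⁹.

[[−2051, 3078], [−1026, 1540]]

tr Q = −1 and det Q = −2, so the characteristic polynomial is λ² − (−1)λ + (−2) with roots 1 and −2.
Eigenvectors give P = [[−3, −2], [−2, −1]] with P⁻¹ = [[1, −2], [−2, 3]], and Q = P·diag(1, −2)·P⁻¹.
Then Q⁹ = P·diag(1, −512)·P⁻¹ = [[−3, 1024], [−2, 512]] · [[1, −2], [−2, 3]] = [[−2051, 3078], [−1026, 1540]].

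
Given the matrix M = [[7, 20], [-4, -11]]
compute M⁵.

tr M = -4 and det M = 3, so the characteristic polynomial is λ² − (-4)λ + (3) with roots -3 and -1.
Eigenvectors give P = [[2, -5], [-1, 2]] with P⁻¹ = [[-2, -5], [-1, -2]], and M = P·diag(-3, -1)·P⁻¹.
Then M⁵ = P·diag(-243, -1)·P⁻¹ = [[-486, 5], [243, -2]] · [[-2, -5], [-1, -2]] = [[967, 2420], [-484, -1211]].

[[967, 2420], [-484, -1211]]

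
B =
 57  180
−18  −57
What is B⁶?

[[729, 0], [0, 729]]

tr B = 0 and det B = −9, so the characteristic polynomial is λ² − (0)λ + (−9) with roots −3 and 3.
Eigenvectors give P = [[3, 10], [−1, −3]] with P⁻¹ = [[−3, −10], [1, 3]], and B = P·diag(−3, 3)·P⁻¹.
Then B⁶ = P·diag(729, 729)·P⁻¹ = [[2187, 7290], [−729, −2187]] · [[−3, −10], [1, 3]] = [[729, 0], [0, 729]].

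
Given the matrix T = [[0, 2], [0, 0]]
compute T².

T is strictly triangular, hence nilpotent: T² = 0, so T² = 0.

[[0, 0], [0, 0]]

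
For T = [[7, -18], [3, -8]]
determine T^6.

tr T = -1 and det T = -2, so the characteristic polynomial is λ² − (-1)λ + (-2) with roots 1 and -2.
Eigenvectors give P = [[3, -2], [1, -1]] with P⁻¹ = [[1, -2], [1, -3]], and T = P·diag(1, -2)·P⁻¹.
Then T^6 = P·diag(1, 64)·P⁻¹ = [[3, -128], [1, -64]] · [[1, -2], [1, -3]] = [[-125, 378], [-63, 190]].

[[-125, 378], [-63, 190]]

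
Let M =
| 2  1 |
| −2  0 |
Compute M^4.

M^2 = [[2, 2], [−4, −2]]
M^3 = [[0, 2], [−4, −4]]
M^4 = [[−4, 0], [0, −4]]

[[−4, 0], [0, −4]]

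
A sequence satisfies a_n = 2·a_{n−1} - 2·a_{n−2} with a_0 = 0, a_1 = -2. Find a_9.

-32

With companion matrix C = [[2, -2], [1, 0]], [a_n, a_{n−1}]ᵀ = C·[a_{n−1}, a_{n−2}]ᵀ, so [a_9, a_8]ᵀ = C^8·[a_1, a_0]ᵀ.
C^8 = [[16, 0], [0, 16]], giving [a_9, a_8]ᵀ = [[-32], [0]].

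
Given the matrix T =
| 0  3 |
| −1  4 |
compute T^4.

T^2 = [[−3, 12], [−4, 13]]
T^3 = [[−12, 39], [−13, 40]]
T^4 = [[−39, 120], [−40, 121]]

[[−39, 120], [−40, 121]]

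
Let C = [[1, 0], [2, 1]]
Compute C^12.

[[1, 0], [24, 1]]

C = I + N where N = [[0, 0], [2, 0]] is strictly lower-triangular, so N^2 = 0.
(I + N)^12 = I + 12·N = [[1, 0], [24, 1]].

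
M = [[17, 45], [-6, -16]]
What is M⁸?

[[1531, 3825], [-510, -1274]]

tr M = 1 and det M = -2, so the characteristic polynomial is λ² − (1)λ + (-2) with roots 2 and -1.
Eigenvectors give P = [[-3, -5], [1, 2]] with P⁻¹ = [[-2, -5], [1, 3]], and M = P·diag(2, -1)·P⁻¹.
Then M⁸ = P·diag(256, 1)·P⁻¹ = [[-768, -5], [256, 2]] · [[-2, -5], [1, 3]] = [[1531, 3825], [-510, -1274]].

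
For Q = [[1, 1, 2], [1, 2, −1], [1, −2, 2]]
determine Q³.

Q² = [[4, −1, 5], [2, 7, −2], [1, −7, 8]]
Q³ = [[8, −8, 19], [7, 20, −7], [2, −29, 25]]

[[8, −8, 19], [7, 20, −7], [2, −29, 25]]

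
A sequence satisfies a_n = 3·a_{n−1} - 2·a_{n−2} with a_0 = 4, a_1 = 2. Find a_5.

-58

With companion matrix M = [[3, -2], [1, 0]], [a_n, a_{n−1}]ᵀ = M·[a_{n−1}, a_{n−2}]ᵀ, so [a_5, a_4]ᵀ = M⁴·[a_1, a_0]ᵀ.
M⁴ = [[31, -30], [15, -14]], giving [a_5, a_4]ᵀ = [[-58], [-26]].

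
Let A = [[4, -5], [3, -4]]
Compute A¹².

[[1, 0], [0, 1]]

A² = I (check: tr A = 0 and det A = -1), so A¹² = I since 12 is even.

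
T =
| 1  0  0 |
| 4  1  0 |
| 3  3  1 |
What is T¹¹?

T = I + N where N = [[0, 0, 0], [4, 0, 0], [3, 3, 0]] is strictly lower-triangular, so N³ = 0.
(I + N)¹¹ = I + 11·N + 55·N² = [[1, 0, 0], [44, 1, 0], [693, 33, 1]].

[[1, 0, 0], [44, 1, 0], [693, 33, 1]]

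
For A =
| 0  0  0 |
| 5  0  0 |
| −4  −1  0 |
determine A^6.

[[0, 0, 0], [0, 0, 0], [0, 0, 0]]

A is strictly triangular, hence nilpotent: A^3 = 0, so A^6 = 0.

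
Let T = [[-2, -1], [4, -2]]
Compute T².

[[0, 4], [-16, 0]]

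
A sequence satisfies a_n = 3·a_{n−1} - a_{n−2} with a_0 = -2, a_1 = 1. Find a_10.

With companion matrix T = [[3, -1], [1, 0]], [a_n, a_{n−1}]ᵀ = T·[a_{n−1}, a_{n−2}]ᵀ, so [a_10, a_9]ᵀ = T^9·[a_1, a_0]ᵀ.
T^9 = [[6765, -2584], [2584, -987]], giving [a_10, a_9]ᵀ = [[11933], [4558]].

11933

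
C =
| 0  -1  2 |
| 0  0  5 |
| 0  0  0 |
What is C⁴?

[[0, 0, 0], [0, 0, 0], [0, 0, 0]]

C is strictly triangular, hence nilpotent: C³ = 0, so C⁴ = 0.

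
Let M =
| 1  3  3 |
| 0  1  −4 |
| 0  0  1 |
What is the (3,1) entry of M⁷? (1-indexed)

M = I + N where N = [[0, 3, 3], [0, 0, −4], [0, 0, 0]] is strictly upper-triangular, so N³ = 0.
(I + N)⁷ = I + 7·N + 21·N² = [[1, 21, −231], [0, 1, −28], [0, 0, 1]].

0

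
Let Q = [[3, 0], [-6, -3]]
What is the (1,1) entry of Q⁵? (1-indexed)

243

tr Q = 0 and det Q = -9, so the characteristic polynomial is λ² − (0)λ + (-9) with roots 3 and -3.
Eigenvectors give P = [[-1, 0], [1, -1]] with P⁻¹ = [[-1, 0], [-1, -1]], and Q = P·diag(3, -3)·P⁻¹.
Then Q⁵ = P·diag(243, -243)·P⁻¹ = [[-243, 0], [243, 243]] · [[-1, 0], [-1, -1]] = [[243, 0], [-486, -243]].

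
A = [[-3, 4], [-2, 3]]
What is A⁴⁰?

A² = I (check: tr A = 0 and det A = -1), so A⁴⁰ = I since 40 is even.

[[1, 0], [0, 1]]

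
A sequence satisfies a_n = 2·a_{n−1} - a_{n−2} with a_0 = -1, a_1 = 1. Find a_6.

With companion matrix M = [[2, -1], [1, 0]], [a_n, a_{n−1}]ᵀ = M·[a_{n−1}, a_{n−2}]ᵀ, so [a_6, a_5]ᵀ = M⁵·[a_1, a_0]ᵀ.
M⁵ = [[6, -5], [5, -4]], giving [a_6, a_5]ᵀ = [[11], [9]].

11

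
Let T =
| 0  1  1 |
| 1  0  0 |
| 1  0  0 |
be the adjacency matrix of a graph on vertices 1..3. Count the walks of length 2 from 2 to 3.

The number of length-2 walks from vertex 2 to vertex 3 is entry (2,3) of T^2, where T is the adjacency matrix.
T^2 = [[2, 0, 0], [0, 1, 1], [0, 1, 1]]

1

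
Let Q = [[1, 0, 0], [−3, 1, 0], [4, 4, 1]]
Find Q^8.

Q = I + N where N = [[0, 0, 0], [−3, 0, 0], [4, 4, 0]] is strictly lower-triangular, so N^3 = 0.
(I + N)^8 = I + 8·N + 28·N^2 = [[1, 0, 0], [−24, 1, 0], [−304, 32, 1]].

[[1, 0, 0], [−24, 1, 0], [−304, 32, 1]]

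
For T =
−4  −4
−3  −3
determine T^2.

[[28, 28], [21, 21]]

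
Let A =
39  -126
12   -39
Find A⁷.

[[28431, -91854], [8748, -28431]]

tr A = 0 and det A = -9, so the characteristic polynomial is λ² − (0)λ + (-9) with roots -3 and 3.
Eigenvectors give P = [[3, -7], [1, -2]] with P⁻¹ = [[-2, 7], [-1, 3]], and A = P·diag(-3, 3)·P⁻¹.
Then A⁷ = P·diag(-2187, 2187)·P⁻¹ = [[-6561, -15309], [-2187, -4374]] · [[-2, 7], [-1, 3]] = [[28431, -91854], [8748, -28431]].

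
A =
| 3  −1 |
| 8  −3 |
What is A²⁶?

[[1, 0], [0, 1]]

A² = I (check: tr A = 0 and det A = −1), so A²⁶ = I since 26 is even.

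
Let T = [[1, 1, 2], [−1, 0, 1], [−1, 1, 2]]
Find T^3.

T^2 = [[−2, 3, 7], [−2, 0, 0], [−4, 1, 3]]
T^3 = [[−12, 5, 13], [−2, −2, −4], [−8, −1, −1]]

[[−12, 5, 13], [−2, −2, −4], [−8, −1, −1]]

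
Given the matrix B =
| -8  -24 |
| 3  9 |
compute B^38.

[[-8, -24], [3, 9]]

B² = B (a projection; rank 1, trace 1), so B^38 = B.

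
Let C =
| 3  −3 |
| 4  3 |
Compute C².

[[−3, −18], [24, −3]]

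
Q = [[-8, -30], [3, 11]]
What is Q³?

tr Q = 3 and det Q = 2, so the characteristic polynomial is λ² − (3)λ + (2) with roots 1 and 2.
Eigenvectors give P = [[-10, 3], [3, -1]] with P⁻¹ = [[-1, -3], [-3, -10]], and Q = P·diag(1, 2)·P⁻¹.
Then Q³ = P·diag(1, 8)·P⁻¹ = [[-10, 24], [3, -8]] · [[-1, -3], [-3, -10]] = [[-62, -210], [21, 71]].

[[-62, -210], [21, 71]]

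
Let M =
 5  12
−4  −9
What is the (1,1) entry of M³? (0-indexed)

−105

tr M = −4 and det M = 3, so the characteristic polynomial is λ² − (−4)λ + (3) with roots −3 and −1.
Eigenvectors give P = [[3, −2], [−2, 1]] with P⁻¹ = [[−1, −2], [−2, −3]], and M = P·diag(−3, −1)·P⁻¹.
Then M³ = P·diag(−27, −1)·P⁻¹ = [[−81, 2], [54, −1]] · [[−1, −2], [−2, −3]] = [[77, 156], [−52, −105]].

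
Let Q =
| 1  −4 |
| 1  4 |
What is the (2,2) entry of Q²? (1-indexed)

12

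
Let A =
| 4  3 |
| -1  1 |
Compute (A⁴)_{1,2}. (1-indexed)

165

A² = [[13, 15], [-5, -2]]
A³ = [[37, 54], [-18, -17]]
A⁴ = [[94, 165], [-55, -71]]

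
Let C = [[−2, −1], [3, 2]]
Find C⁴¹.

C² = I (check: tr C = 0 and det C = −1), so C⁴¹ = C since 41 is odd.

[[−2, −1], [3, 2]]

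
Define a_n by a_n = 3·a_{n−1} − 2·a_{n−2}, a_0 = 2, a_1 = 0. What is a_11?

With companion matrix A = [[3, −2], [1, 0]], [a_n, a_{n−1}]ᵀ = A·[a_{n−1}, a_{n−2}]ᵀ, so [a_11, a_10]ᵀ = A¹⁰·[a_1, a_0]ᵀ.
A¹⁰ = [[2047, −2046], [1023, −1022]], giving [a_11, a_10]ᵀ = [[−4092], [−2044]].

−4092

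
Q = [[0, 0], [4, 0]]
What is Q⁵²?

Q is strictly triangular, hence nilpotent: Q² = 0, so Q⁵² = 0.

[[0, 0], [0, 0]]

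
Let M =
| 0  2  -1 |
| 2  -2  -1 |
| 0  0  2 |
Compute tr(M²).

16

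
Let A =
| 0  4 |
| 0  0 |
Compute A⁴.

[[0, 0], [0, 0]]

A is strictly triangular, hence nilpotent: A² = 0, so A⁴ = 0.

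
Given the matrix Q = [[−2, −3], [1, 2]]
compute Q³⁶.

Q² = I (check: tr Q = 0 and det Q = −1), so Q³⁶ = I since 36 is even.

[[1, 0], [0, 1]]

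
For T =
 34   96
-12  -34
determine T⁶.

[[64, 0], [0, 64]]

tr T = 0 and det T = -4, so the characteristic polynomial is λ² − (0)λ + (-4) with roots 2 and -2.
Eigenvectors give P = [[-3, -8], [1, 3]] with P⁻¹ = [[-3, -8], [1, 3]], and T = P·diag(2, -2)·P⁻¹.
Then T⁶ = P·diag(64, 64)·P⁻¹ = [[-192, -512], [64, 192]] · [[-3, -8], [1, 3]] = [[64, 0], [0, 64]].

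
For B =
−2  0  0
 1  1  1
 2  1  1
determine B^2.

[[4, 0, 0], [1, 2, 2], [−1, 2, 2]]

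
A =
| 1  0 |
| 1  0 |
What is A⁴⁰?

[[1, 0], [1, 0]]

A² = A (a projection; rank 1, trace 1), so A⁴⁰ = A.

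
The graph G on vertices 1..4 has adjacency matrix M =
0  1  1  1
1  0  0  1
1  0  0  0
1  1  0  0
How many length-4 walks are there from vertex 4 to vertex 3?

4

The number of length-4 walks from vertex 4 to vertex 3 is entry (4,3) of M^4, where M is the adjacency matrix.
M^2 = [[3, 1, 0, 1], [1, 2, 1, 1], [0, 1, 1, 1], [1, 1, 1, 2]]
M^3 = [[2, 4, 3, 4], [4, 2, 1, 3], [3, 1, 0, 1], [4, 3, 1, 2]]
M^4 = [[11, 6, 2, 6], [6, 7, 4, 6], [2, 4, 3, 4], [6, 6, 4, 7]]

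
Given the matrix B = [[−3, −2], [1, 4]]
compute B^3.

B^2 = [[7, −2], [1, 14]]
B^3 = [[−23, −22], [11, 54]]

[[−23, −22], [11, 54]]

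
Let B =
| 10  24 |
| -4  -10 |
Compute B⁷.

tr B = 0 and det B = -4, so the characteristic polynomial is λ² − (0)λ + (-4) with roots 2 and -2.
Eigenvectors give P = [[3, 2], [-1, -1]] with P⁻¹ = [[1, 2], [-1, -3]], and B = P·diag(2, -2)·P⁻¹.
Then B⁷ = P·diag(128, -128)·P⁻¹ = [[384, -256], [-128, 128]] · [[1, 2], [-1, -3]] = [[640, 1536], [-256, -640]].

[[640, 1536], [-256, -640]]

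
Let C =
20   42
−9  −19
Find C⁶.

[[442, 882], [−189, −377]]

tr C = 1 and det C = −2, so the characteristic polynomial is λ² − (1)λ + (−2) with roots 2 and −1.
Eigenvectors give P = [[7, −2], [−3, 1]] with P⁻¹ = [[1, 2], [3, 7]], and C = P·diag(2, −1)·P⁻¹.
Then C⁶ = P·diag(64, 1)·P⁻¹ = [[448, −2], [−192, 1]] · [[1, 2], [3, 7]] = [[442, 882], [−189, −377]].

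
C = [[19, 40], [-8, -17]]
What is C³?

[[139, 280], [-56, -113]]

tr C = 2 and det C = -3, so the characteristic polynomial is λ² − (2)λ + (-3) with roots 3 and -1.
Eigenvectors give P = [[5, -2], [-2, 1]] with P⁻¹ = [[1, 2], [2, 5]], and C = P·diag(3, -1)·P⁻¹.
Then C³ = P·diag(27, -1)·P⁻¹ = [[135, 2], [-54, -1]] · [[1, 2], [2, 5]] = [[139, 280], [-56, -113]].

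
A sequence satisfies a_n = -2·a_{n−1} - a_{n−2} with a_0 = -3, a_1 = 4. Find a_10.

-13

With companion matrix T = [[-2, -1], [1, 0]], [a_n, a_{n−1}]ᵀ = T·[a_{n−1}, a_{n−2}]ᵀ, so [a_10, a_9]ᵀ = T^9·[a_1, a_0]ᵀ.
T^9 = [[-10, -9], [9, 8]], giving [a_10, a_9]ᵀ = [[-13], [12]].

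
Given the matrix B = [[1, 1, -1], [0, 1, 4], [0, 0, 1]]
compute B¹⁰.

B = I + N where N = [[0, 1, -1], [0, 0, 4], [0, 0, 0]] is strictly upper-triangular, so N³ = 0.
(I + N)¹⁰ = I + 10·N + 45·N² = [[1, 10, 170], [0, 1, 40], [0, 0, 1]].

[[1, 10, 170], [0, 1, 40], [0, 0, 1]]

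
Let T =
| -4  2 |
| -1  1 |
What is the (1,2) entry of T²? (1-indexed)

-6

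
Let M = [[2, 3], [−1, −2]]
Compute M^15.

M² = I (check: tr M = 0 and det M = −1), so M^15 = M since 15 is odd.

[[2, 3], [−1, −2]]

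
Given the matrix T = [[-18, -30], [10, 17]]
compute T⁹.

tr T = -1 and det T = -6, so the characteristic polynomial is λ² − (-1)λ + (-6) with roots 2 and -3.
Eigenvectors give P = [[-3, -2], [2, 1]] with P⁻¹ = [[1, 2], [-2, -3]], and T = P·diag(2, -3)·P⁻¹.
Then T⁹ = P·diag(512, -19683)·P⁻¹ = [[-1536, 39366], [1024, -19683]] · [[1, 2], [-2, -3]] = [[-80268, -121170], [40390, 61097]].

[[-80268, -121170], [40390, 61097]]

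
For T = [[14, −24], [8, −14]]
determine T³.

[[56, −96], [32, −56]]

tr T = 0 and det T = −4, so the characteristic polynomial is λ² − (0)λ + (−4) with roots 2 and −2.
Eigenvectors give P = [[−2, 3], [−1, 2]] with P⁻¹ = [[−2, 3], [−1, 2]], and T = P·diag(2, −2)·P⁻¹.
Then T³ = P·diag(8, −8)·P⁻¹ = [[−16, −24], [−8, −16]] · [[−2, 3], [−1, 2]] = [[56, −96], [32, −56]].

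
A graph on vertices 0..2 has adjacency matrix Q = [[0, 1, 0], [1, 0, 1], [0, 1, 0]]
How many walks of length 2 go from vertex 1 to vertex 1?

2

The number of length-2 walks from vertex 1 to vertex 1 is entry (1,1) of Q^2, where Q is the adjacency matrix.
Q^2 = [[1, 0, 1], [0, 2, 0], [1, 0, 1]]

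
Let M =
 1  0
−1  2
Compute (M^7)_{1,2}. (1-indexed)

tr M = 3 and det M = 2, so the characteristic polynomial is λ² − (3)λ + (2) with roots 1 and 2.
Eigenvectors give P = [[1, 0], [1, −1]] with P⁻¹ = [[1, 0], [1, −1]], and M = P·diag(1, 2)·P⁻¹.
Then M^7 = P·diag(1, 128)·P⁻¹ = [[1, 0], [1, −128]] · [[1, 0], [1, −1]] = [[1, 0], [−127, 128]].

0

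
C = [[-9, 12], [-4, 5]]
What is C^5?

[[-969, 1452], [-484, 725]]

tr C = -4 and det C = 3, so the characteristic polynomial is λ² − (-4)λ + (3) with roots -1 and -3.
Eigenvectors give P = [[-3, -2], [-2, -1]] with P⁻¹ = [[1, -2], [-2, 3]], and C = P·diag(-1, -3)·P⁻¹.
Then C^5 = P·diag(-1, -243)·P⁻¹ = [[3, 486], [2, 243]] · [[1, -2], [-2, 3]] = [[-969, 1452], [-484, 725]].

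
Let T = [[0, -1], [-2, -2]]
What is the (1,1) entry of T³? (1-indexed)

-4

T² = [[2, 2], [4, 6]]
T³ = [[-4, -6], [-12, -16]]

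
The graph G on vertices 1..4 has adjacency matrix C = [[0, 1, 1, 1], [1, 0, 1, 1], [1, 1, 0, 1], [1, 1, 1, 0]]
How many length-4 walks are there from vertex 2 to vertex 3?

20

The number of length-4 walks from vertex 2 to vertex 3 is entry (2,3) of C⁴, where C is the adjacency matrix.
C² = [[3, 2, 2, 2], [2, 3, 2, 2], [2, 2, 3, 2], [2, 2, 2, 3]]
C³ = [[6, 7, 7, 7], [7, 6, 7, 7], [7, 7, 6, 7], [7, 7, 7, 6]]
C⁴ = [[21, 20, 20, 20], [20, 21, 20, 20], [20, 20, 21, 20], [20, 20, 20, 21]]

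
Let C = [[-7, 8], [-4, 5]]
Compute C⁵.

[[-487, 488], [-244, 245]]

tr C = -2 and det C = -3, so the characteristic polynomial is λ² − (-2)λ + (-3) with roots -3 and 1.
Eigenvectors give P = [[2, 1], [1, 1]] with P⁻¹ = [[1, -1], [-1, 2]], and C = P·diag(-3, 1)·P⁻¹.
Then C⁵ = P·diag(-243, 1)·P⁻¹ = [[-486, 1], [-243, 1]] · [[1, -1], [-1, 2]] = [[-487, 488], [-244, 245]].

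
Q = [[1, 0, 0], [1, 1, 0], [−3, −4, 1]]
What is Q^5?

[[1, 0, 0], [5, 1, 0], [−55, −20, 1]]

Q = I + N where N = [[0, 0, 0], [1, 0, 0], [−3, −4, 0]] is strictly lower-triangular, so N^3 = 0.
(I + N)^5 = I + 5·N + 10·N^2 = [[1, 0, 0], [5, 1, 0], [−55, −20, 1]].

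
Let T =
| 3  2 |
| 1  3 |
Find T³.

[[45, 58], [29, 45]]

T² = [[11, 12], [6, 11]]
T³ = [[45, 58], [29, 45]]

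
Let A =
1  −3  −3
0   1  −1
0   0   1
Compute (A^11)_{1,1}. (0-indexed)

1

A = I + N where N = [[0, −3, −3], [0, 0, −1], [0, 0, 0]] is strictly upper-triangular, so N^3 = 0.
(I + N)^11 = I + 11·N + 55·N^2 = [[1, −33, 132], [0, 1, −11], [0, 0, 1]].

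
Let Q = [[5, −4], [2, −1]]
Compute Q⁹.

tr Q = 4 and det Q = 3, so the characteristic polynomial is λ² − (4)λ + (3) with roots 1 and 3.
Eigenvectors give P = [[−1, −2], [−1, −1]] with P⁻¹ = [[1, −2], [−1, 1]], and Q = P·diag(1, 3)·P⁻¹.
Then Q⁹ = P·diag(1, 19683)·P⁻¹ = [[−1, −39366], [−1, −19683]] · [[1, −2], [−1, 1]] = [[39365, −39364], [19682, −19681]].

[[39365, −39364], [19682, −19681]]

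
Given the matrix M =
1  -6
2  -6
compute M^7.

[[6049, -12354], [4118, -8364]]

tr M = -5 and det M = 6, so the characteristic polynomial is λ² − (-5)λ + (6) with roots -2 and -3.
Eigenvectors give P = [[2, -3], [1, -2]] with P⁻¹ = [[2, -3], [1, -2]], and M = P·diag(-2, -3)·P⁻¹.
Then M^7 = P·diag(-128, -2187)·P⁻¹ = [[-256, 6561], [-128, 4374]] · [[2, -3], [1, -2]] = [[6049, -12354], [4118, -8364]].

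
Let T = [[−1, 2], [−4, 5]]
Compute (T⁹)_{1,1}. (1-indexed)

−19681

tr T = 4 and det T = 3, so the characteristic polynomial is λ² − (4)λ + (3) with roots 3 and 1.
Eigenvectors give P = [[−1, 1], [−2, 1]] with P⁻¹ = [[1, −1], [2, −1]], and T = P·diag(3, 1)·P⁻¹.
Then T⁹ = P·diag(19683, 1)·P⁻¹ = [[−19683, 1], [−39366, 1]] · [[1, −1], [2, −1]] = [[−19681, 19682], [−39364, 39365]].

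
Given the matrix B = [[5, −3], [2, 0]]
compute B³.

[[65, −57], [38, −30]]

tr B = 5 and det B = 6, so the characteristic polynomial is λ² − (5)λ + (6) with roots 2 and 3.
Eigenvectors give P = [[−1, −3], [−1, −2]] with P⁻¹ = [[2, −3], [−1, 1]], and B = P·diag(2, 3)·P⁻¹.
Then B³ = P·diag(8, 27)·P⁻¹ = [[−8, −81], [−8, −54]] · [[2, −3], [−1, 1]] = [[65, −57], [38, −30]].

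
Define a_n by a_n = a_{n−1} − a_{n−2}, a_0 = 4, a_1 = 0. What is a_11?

4

With companion matrix Q = [[1, −1], [1, 0]], [a_n, a_{n−1}]ᵀ = Q·[a_{n−1}, a_{n−2}]ᵀ, so [a_11, a_10]ᵀ = Q¹⁰·[a_1, a_0]ᵀ.
Q¹⁰ = [[−1, 1], [−1, 0]], giving [a_11, a_10]ᵀ = [[4], [0]].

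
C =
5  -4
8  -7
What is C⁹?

tr C = -2 and det C = -3, so the characteristic polynomial is λ² − (-2)λ + (-3) with roots 1 and -3.
Eigenvectors give P = [[-1, 1], [-1, 2]] with P⁻¹ = [[-2, 1], [-1, 1]], and C = P·diag(1, -3)·P⁻¹.
Then C⁹ = P·diag(1, -19683)·P⁻¹ = [[-1, -19683], [-1, -39366]] · [[-2, 1], [-1, 1]] = [[19685, -19684], [39368, -39367]].

[[19685, -19684], [39368, -39367]]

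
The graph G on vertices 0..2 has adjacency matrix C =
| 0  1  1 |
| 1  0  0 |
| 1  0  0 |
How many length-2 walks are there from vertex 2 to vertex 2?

The number of length-2 walks from vertex 2 to vertex 2 is entry (2,2) of C², where C is the adjacency matrix.
C² = [[2, 0, 0], [0, 1, 1], [0, 1, 1]]

1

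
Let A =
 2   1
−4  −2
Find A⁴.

A² = [[0, 0], [0, 0]]
A³ = [[0, 0], [0, 0]]
A⁴ = [[0, 0], [0, 0]]

[[0, 0], [0, 0]]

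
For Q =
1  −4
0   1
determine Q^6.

Q = I + N where N = [[0, −4], [0, 0]] is strictly upper-triangular, so N^2 = 0.
(I + N)^6 = I + 6·N = [[1, −24], [0, 1]].

[[1, −24], [0, 1]]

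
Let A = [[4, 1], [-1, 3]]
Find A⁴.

A² = [[15, 7], [-7, 8]]
A³ = [[53, 36], [-36, 17]]
A⁴ = [[176, 161], [-161, 15]]

[[176, 161], [-161, 15]]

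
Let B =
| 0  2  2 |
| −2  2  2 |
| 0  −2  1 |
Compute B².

[[−4, 0, 6], [−4, −4, 2], [4, −6, −3]]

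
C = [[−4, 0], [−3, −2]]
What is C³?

[[−64, 0], [−84, −8]]

C² = [[16, 0], [18, 4]]
C³ = [[−64, 0], [−84, −8]]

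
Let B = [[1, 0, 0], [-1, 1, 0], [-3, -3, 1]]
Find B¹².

B = I + N where N = [[0, 0, 0], [-1, 0, 0], [-3, -3, 0]] is strictly lower-triangular, so N³ = 0.
(I + N)¹² = I + 12·N + 66·N² = [[1, 0, 0], [-12, 1, 0], [162, -36, 1]].

[[1, 0, 0], [-12, 1, 0], [162, -36, 1]]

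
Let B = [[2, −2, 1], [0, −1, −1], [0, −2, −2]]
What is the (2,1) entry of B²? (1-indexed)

0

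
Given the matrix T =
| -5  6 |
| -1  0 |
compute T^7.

tr T = -5 and det T = 6, so the characteristic polynomial is λ² − (-5)λ + (6) with roots -3 and -2.
Eigenvectors give P = [[3, -2], [1, -1]] with P⁻¹ = [[1, -2], [1, -3]], and T = P·diag(-3, -2)·P⁻¹.
Then T^7 = P·diag(-2187, -128)·P⁻¹ = [[-6561, 256], [-2187, 128]] · [[1, -2], [1, -3]] = [[-6305, 12354], [-2059, 3990]].

[[-6305, 12354], [-2059, 3990]]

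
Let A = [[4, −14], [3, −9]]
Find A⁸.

tr A = −5 and det A = 6, so the characteristic polynomial is λ² − (−5)λ + (6) with roots −2 and −3.
Eigenvectors give P = [[7, −2], [3, −1]] with P⁻¹ = [[1, −2], [3, −7]], and A = P·diag(−2, −3)·P⁻¹.
Then A⁸ = P·diag(256, 6561)·P⁻¹ = [[1792, −13122], [768, −6561]] · [[1, −2], [3, −7]] = [[−37574, 88270], [−18915, 44391]].

[[−37574, 88270], [−18915, 44391]]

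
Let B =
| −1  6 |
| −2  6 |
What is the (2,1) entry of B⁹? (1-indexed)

−38342

tr B = 5 and det B = 6, so the characteristic polynomial is λ² − (5)λ + (6) with roots 2 and 3.
Eigenvectors give P = [[−2, 3], [−1, 2]] with P⁻¹ = [[−2, 3], [−1, 2]], and B = P·diag(2, 3)·P⁻¹.
Then B⁹ = P·diag(512, 19683)·P⁻¹ = [[−1024, 59049], [−512, 39366]] · [[−2, 3], [−1, 2]] = [[−57001, 115026], [−38342, 77196]].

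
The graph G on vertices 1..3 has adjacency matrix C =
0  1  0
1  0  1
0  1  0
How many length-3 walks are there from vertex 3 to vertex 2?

The number of length-3 walks from vertex 3 to vertex 2 is entry (3,2) of C^3, where C is the adjacency matrix.
C^2 = [[1, 0, 1], [0, 2, 0], [1, 0, 1]]
C^3 = [[0, 2, 0], [2, 0, 2], [0, 2, 0]]

2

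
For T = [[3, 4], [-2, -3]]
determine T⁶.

T² = I (check: tr T = 0 and det T = -1), so T⁶ = I since 6 is even.

[[1, 0], [0, 1]]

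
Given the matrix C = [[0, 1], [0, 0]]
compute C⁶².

C is strictly triangular, hence nilpotent: C² = 0, so C⁶² = 0.

[[0, 0], [0, 0]]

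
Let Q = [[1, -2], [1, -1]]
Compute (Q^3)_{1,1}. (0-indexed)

Q^2 = [[-1, 0], [0, -1]]
Q^3 = [[-1, 2], [-1, 1]]

1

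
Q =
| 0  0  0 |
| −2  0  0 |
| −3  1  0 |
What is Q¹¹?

[[0, 0, 0], [0, 0, 0], [0, 0, 0]]

Q is strictly triangular, hence nilpotent: Q³ = 0, so Q¹¹ = 0.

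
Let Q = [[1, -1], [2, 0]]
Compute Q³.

Q² = [[-1, -1], [2, -2]]
Q³ = [[-3, 1], [-2, -2]]

[[-3, 1], [-2, -2]]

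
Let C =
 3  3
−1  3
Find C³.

C² = [[6, 18], [−6, 6]]
C³ = [[0, 72], [−24, 0]]

[[0, 72], [−24, 0]]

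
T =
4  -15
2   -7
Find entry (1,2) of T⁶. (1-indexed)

tr T = -3 and det T = 2, so the characteristic polynomial is λ² − (-3)λ + (2) with roots -1 and -2.
Eigenvectors give P = [[3, -5], [1, -2]] with P⁻¹ = [[2, -5], [1, -3]], and T = P·diag(-1, -2)·P⁻¹.
Then T⁶ = P·diag(1, 64)·P⁻¹ = [[3, -320], [1, -128]] · [[2, -5], [1, -3]] = [[-314, 945], [-126, 379]].

945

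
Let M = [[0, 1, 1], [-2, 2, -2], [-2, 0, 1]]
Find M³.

M² = [[-4, 2, -1], [0, 2, -8], [-2, -2, -1]]
M³ = [[-2, 0, -9], [12, 4, -12], [6, -6, 1]]

[[-2, 0, -9], [12, 4, -12], [6, -6, 1]]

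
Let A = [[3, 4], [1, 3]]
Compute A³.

[[63, 124], [31, 63]]

A² = [[13, 24], [6, 13]]
A³ = [[63, 124], [31, 63]]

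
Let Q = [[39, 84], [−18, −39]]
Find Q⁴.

tr Q = 0 and det Q = −9, so the characteristic polynomial is λ² − (0)λ + (−9) with roots −3 and 3.
Eigenvectors give P = [[2, 7], [−1, −3]] with P⁻¹ = [[−3, −7], [1, 2]], and Q = P·diag(−3, 3)·P⁻¹.
Then Q⁴ = P·diag(81, 81)·P⁻¹ = [[162, 567], [−81, −243]] · [[−3, −7], [1, 2]] = [[81, 0], [0, 81]].

[[81, 0], [0, 81]]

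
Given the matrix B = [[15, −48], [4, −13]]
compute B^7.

[[8751, −26256], [2188, −6565]]

tr B = 2 and det B = −3, so the characteristic polynomial is λ² − (2)λ + (−3) with roots −1 and 3.
Eigenvectors give P = [[3, 4], [1, 1]] with P⁻¹ = [[−1, 4], [1, −3]], and B = P·diag(−1, 3)·P⁻¹.
Then B^7 = P·diag(−1, 2187)·P⁻¹ = [[−3, 8748], [−1, 2187]] · [[−1, 4], [1, −3]] = [[8751, −26256], [2188, −6565]].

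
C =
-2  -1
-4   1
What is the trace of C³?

C² = [[8, 1], [4, 5]]
C³ = [[-20, -7], [-28, 1]]

-19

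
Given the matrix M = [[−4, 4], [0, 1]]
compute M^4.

M^2 = [[16, −12], [0, 1]]
M^3 = [[−64, 52], [0, 1]]
M^4 = [[256, −204], [0, 1]]

[[256, −204], [0, 1]]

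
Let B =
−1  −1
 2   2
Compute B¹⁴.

[[−1, −1], [2, 2]]

B² = B (a projection; rank 1, trace 1), so B¹⁴ = B.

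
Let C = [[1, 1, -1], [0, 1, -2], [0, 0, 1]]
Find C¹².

[[1, 12, -144], [0, 1, -24], [0, 0, 1]]

C = I + N where N = [[0, 1, -1], [0, 0, -2], [0, 0, 0]] is strictly upper-triangular, so N³ = 0.
(I + N)¹² = I + 12·N + 66·N² = [[1, 12, -144], [0, 1, -24], [0, 0, 1]].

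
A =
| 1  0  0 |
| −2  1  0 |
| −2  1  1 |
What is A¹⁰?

[[1, 0, 0], [−20, 1, 0], [−110, 10, 1]]

A = I + N where N = [[0, 0, 0], [−2, 0, 0], [−2, 1, 0]] is strictly lower-triangular, so N³ = 0.
(I + N)¹⁰ = I + 10·N + 45·N² = [[1, 0, 0], [−20, 1, 0], [−110, 10, 1]].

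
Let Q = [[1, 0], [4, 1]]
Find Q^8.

[[1, 0], [32, 1]]

Q = I + N where N = [[0, 0], [4, 0]] is strictly lower-triangular, so N^2 = 0.
(I + N)^8 = I + 8·N = [[1, 0], [32, 1]].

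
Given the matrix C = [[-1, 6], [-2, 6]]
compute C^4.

[[-179, 390], [-130, 276]]

tr C = 5 and det C = 6, so the characteristic polynomial is λ² − (5)λ + (6) with roots 3 and 2.
Eigenvectors give P = [[-3, 2], [-2, 1]] with P⁻¹ = [[1, -2], [2, -3]], and C = P·diag(3, 2)·P⁻¹.
Then C^4 = P·diag(81, 16)·P⁻¹ = [[-243, 32], [-162, 16]] · [[1, -2], [2, -3]] = [[-179, 390], [-130, 276]].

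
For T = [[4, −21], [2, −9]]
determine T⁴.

[[−374, 1365], [−130, 471]]

tr T = −5 and det T = 6, so the characteristic polynomial is λ² − (−5)λ + (6) with roots −2 and −3.
Eigenvectors give P = [[−7, −3], [−2, −1]] with P⁻¹ = [[−1, 3], [2, −7]], and T = P·diag(−2, −3)·P⁻¹.
Then T⁴ = P·diag(16, 81)·P⁻¹ = [[−112, −243], [−32, −81]] · [[−1, 3], [2, −7]] = [[−374, 1365], [−130, 471]].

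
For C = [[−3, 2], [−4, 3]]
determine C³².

[[1, 0], [0, 1]]

C² = I (check: tr C = 0 and det C = −1), so C³² = I since 32 is even.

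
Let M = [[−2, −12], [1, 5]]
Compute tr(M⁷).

129

tr M = 3 and det M = 2, so the characteristic polynomial is λ² − (3)λ + (2) with roots 1 and 2.
Eigenvectors give P = [[4, 3], [−1, −1]] with P⁻¹ = [[1, 3], [−1, −4]], and M = P·diag(1, 2)·P⁻¹.
Then M⁷ = P·diag(1, 128)·P⁻¹ = [[4, 384], [−1, −128]] · [[1, 3], [−1, −4]] = [[−380, −1524], [127, 509]].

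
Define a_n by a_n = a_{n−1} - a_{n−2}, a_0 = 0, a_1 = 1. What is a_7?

1

With companion matrix B = [[1, -1], [1, 0]], [a_n, a_{n−1}]ᵀ = B·[a_{n−1}, a_{n−2}]ᵀ, so [a_7, a_6]ᵀ = B⁶·[a_1, a_0]ᵀ.
B⁶ = [[1, 0], [0, 1]], giving [a_7, a_6]ᵀ = [[1], [0]].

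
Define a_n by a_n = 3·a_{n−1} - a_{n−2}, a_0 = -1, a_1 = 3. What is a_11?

With companion matrix M = [[3, -1], [1, 0]], [a_n, a_{n−1}]ᵀ = M·[a_{n−1}, a_{n−2}]ᵀ, so [a_11, a_10]ᵀ = M¹⁰·[a_1, a_0]ᵀ.
M¹⁰ = [[17711, -6765], [6765, -2584]], giving [a_11, a_10]ᵀ = [[59898], [22879]].

59898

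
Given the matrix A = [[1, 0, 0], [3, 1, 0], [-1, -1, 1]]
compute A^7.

[[1, 0, 0], [21, 1, 0], [-70, -7, 1]]

A = I + N where N = [[0, 0, 0], [3, 0, 0], [-1, -1, 0]] is strictly lower-triangular, so N^3 = 0.
(I + N)^7 = I + 7·N + 21·N^2 = [[1, 0, 0], [21, 1, 0], [-70, -7, 1]].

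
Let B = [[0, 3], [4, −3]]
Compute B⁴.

B² = [[12, −9], [−12, 21]]
B³ = [[−36, 63], [84, −99]]
B⁴ = [[252, −297], [−396, 549]]

[[252, −297], [−396, 549]]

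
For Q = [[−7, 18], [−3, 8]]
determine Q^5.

tr Q = 1 and det Q = −2, so the characteristic polynomial is λ² − (1)λ + (−2) with roots 2 and −1.
Eigenvectors give P = [[−2, −3], [−1, −1]] with P⁻¹ = [[1, −3], [−1, 2]], and Q = P·diag(2, −1)·P⁻¹.
Then Q^5 = P·diag(32, −1)·P⁻¹ = [[−64, 3], [−32, 1]] · [[1, −3], [−1, 2]] = [[−67, 198], [−33, 98]].

[[−67, 198], [−33, 98]]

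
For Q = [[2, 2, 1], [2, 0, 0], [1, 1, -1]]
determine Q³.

[[29, 19, 8], [18, 10, 2], [10, 8, 1]]

Q² = [[9, 5, 1], [4, 4, 2], [3, 1, 2]]
Q³ = [[29, 19, 8], [18, 10, 2], [10, 8, 1]]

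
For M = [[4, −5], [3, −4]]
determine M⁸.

M² = I (check: tr M = 0 and det M = −1), so M⁸ = I since 8 is even.

[[1, 0], [0, 1]]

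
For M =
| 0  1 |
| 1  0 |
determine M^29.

[[0, 1], [1, 0]]

M² = I (check: tr M = 0 and det M = −1), so M^29 = M since 29 is odd.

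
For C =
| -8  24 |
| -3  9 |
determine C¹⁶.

[[-8, 24], [-3, 9]]

C² = C (a projection; rank 1, trace 1), so C¹⁶ = C.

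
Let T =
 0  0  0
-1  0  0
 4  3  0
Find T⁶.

T is strictly triangular, hence nilpotent: T³ = 0, so T⁶ = 0.

[[0, 0, 0], [0, 0, 0], [0, 0, 0]]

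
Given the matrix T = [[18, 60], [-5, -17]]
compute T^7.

tr T = 1 and det T = -6, so the characteristic polynomial is λ² − (1)λ + (-6) with roots 3 and -2.
Eigenvectors give P = [[4, -3], [-1, 1]] with P⁻¹ = [[1, 3], [1, 4]], and T = P·diag(3, -2)·P⁻¹.
Then T^7 = P·diag(2187, -128)·P⁻¹ = [[8748, 384], [-2187, -128]] · [[1, 3], [1, 4]] = [[9132, 27780], [-2315, -7073]].

[[9132, 27780], [-2315, -7073]]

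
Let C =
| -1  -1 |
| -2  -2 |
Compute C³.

[[-9, -9], [-18, -18]]

C² = [[3, 3], [6, 6]]
C³ = [[-9, -9], [-18, -18]]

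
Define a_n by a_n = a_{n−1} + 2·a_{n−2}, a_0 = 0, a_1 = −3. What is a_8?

−255

With companion matrix C = [[1, 2], [1, 0]], [a_n, a_{n−1}]ᵀ = C·[a_{n−1}, a_{n−2}]ᵀ, so [a_8, a_7]ᵀ = C⁷·[a_1, a_0]ᵀ.
C⁷ = [[85, 86], [43, 42]], giving [a_8, a_7]ᵀ = [[−255], [−129]].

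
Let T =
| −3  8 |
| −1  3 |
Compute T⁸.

T² = I (check: tr T = 0 and det T = −1), so T⁸ = I since 8 is even.

[[1, 0], [0, 1]]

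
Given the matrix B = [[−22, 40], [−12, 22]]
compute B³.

[[−88, 160], [−48, 88]]

tr B = 0 and det B = −4, so the characteristic polynomial is λ² − (0)λ + (−4) with roots −2 and 2.
Eigenvectors give P = [[2, −5], [1, −3]] with P⁻¹ = [[3, −5], [1, −2]], and B = P·diag(−2, 2)·P⁻¹.
Then B³ = P·diag(−8, 8)·P⁻¹ = [[−16, −40], [−8, −24]] · [[3, −5], [1, −2]] = [[−88, 160], [−48, 88]].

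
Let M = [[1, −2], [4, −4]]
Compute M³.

M² = [[−7, 6], [−12, 8]]
M³ = [[17, −10], [20, −8]]

[[17, −10], [20, −8]]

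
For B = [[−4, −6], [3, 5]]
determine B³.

[[−10, −18], [9, 17]]

tr B = 1 and det B = −2, so the characteristic polynomial is λ² − (1)λ + (−2) with roots 2 and −1.
Eigenvectors give P = [[−1, −2], [1, 1]] with P⁻¹ = [[1, 2], [−1, −1]], and B = P·diag(2, −1)·P⁻¹.
Then B³ = P·diag(8, −1)·P⁻¹ = [[−8, 2], [8, −1]] · [[1, 2], [−1, −1]] = [[−10, −18], [9, 17]].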